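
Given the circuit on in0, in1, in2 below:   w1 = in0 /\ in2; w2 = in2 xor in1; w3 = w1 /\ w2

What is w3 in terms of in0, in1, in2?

w1 = in0 /\ in2
w2 = in2 xor in1
w3 = w1 /\ w2 = (in0 /\ in2) /\ (in2 xor in1)

(in0 /\ in2) /\ (in2 xor in1)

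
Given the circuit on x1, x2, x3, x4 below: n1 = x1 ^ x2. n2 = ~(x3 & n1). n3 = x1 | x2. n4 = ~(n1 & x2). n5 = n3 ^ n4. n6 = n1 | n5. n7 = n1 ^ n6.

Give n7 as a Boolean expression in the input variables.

(x1 ^ x2) ^ ((x1 ^ x2) | ((x1 | x2) ^ (~((x1 ^ x2) & x2))))

n1 = x1 ^ x2
n3 = x1 | x2
n4 = ~(n1 & x2) = ~((x1 ^ x2) & x2)
n5 = n3 ^ n4 = (x1 | x2) ^ (~((x1 ^ x2) & x2))
n6 = n1 | n5 = (x1 ^ x2) | ((x1 | x2) ^ (~((x1 ^ x2) & x2)))
n7 = n1 ^ n6 = (x1 ^ x2) ^ ((x1 ^ x2) | ((x1 | x2) ^ (~((x1 ^ x2) & x2))))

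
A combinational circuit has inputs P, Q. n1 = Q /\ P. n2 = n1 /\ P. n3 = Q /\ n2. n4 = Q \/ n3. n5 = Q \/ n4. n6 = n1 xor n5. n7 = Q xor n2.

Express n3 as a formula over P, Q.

n1 = Q /\ P
n2 = n1 /\ P = (Q /\ P) /\ P
n3 = Q /\ n2 = Q /\ ((Q /\ P) /\ P)

Q /\ ((Q /\ P) /\ P)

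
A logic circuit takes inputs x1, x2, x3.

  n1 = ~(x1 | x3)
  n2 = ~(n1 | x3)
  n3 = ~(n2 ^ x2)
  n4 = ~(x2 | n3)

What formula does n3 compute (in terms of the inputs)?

n1 = ~(x1 | x3)
n2 = ~(n1 | x3) = ~((~(x1 | x3)) | x3)
n3 = ~(n2 ^ x2) = ~((~((~(x1 | x3)) | x3)) ^ x2)

~((~((~(x1 | x3)) | x3)) ^ x2)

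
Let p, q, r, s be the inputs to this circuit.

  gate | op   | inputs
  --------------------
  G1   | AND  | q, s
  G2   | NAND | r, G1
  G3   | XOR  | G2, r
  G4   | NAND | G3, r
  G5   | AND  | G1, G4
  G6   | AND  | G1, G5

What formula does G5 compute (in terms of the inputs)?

G1 = q AND s
G2 = r NAND G1 = r NAND (q AND s)
G3 = G2 XOR r = (r NAND (q AND s)) XOR r
G4 = G3 NAND r = ((r NAND (q AND s)) XOR r) NAND r
G5 = G1 AND G4 = (q AND s) AND (((r NAND (q AND s)) XOR r) NAND r)

(q AND s) AND (((r NAND (q AND s)) XOR r) NAND r)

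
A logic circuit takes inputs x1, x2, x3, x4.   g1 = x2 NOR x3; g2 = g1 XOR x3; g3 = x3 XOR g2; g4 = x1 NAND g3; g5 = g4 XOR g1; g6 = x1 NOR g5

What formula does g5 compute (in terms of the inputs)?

g1 = x2 NOR x3
g2 = g1 XOR x3 = (x2 NOR x3) XOR x3
g3 = x3 XOR g2 = x3 XOR ((x2 NOR x3) XOR x3)
g4 = x1 NAND g3 = x1 NAND (x3 XOR ((x2 NOR x3) XOR x3))
g5 = g4 XOR g1 = (x1 NAND (x3 XOR ((x2 NOR x3) XOR x3))) XOR (x2 NOR x3)

(x1 NAND (x3 XOR ((x2 NOR x3) XOR x3))) XOR (x2 NOR x3)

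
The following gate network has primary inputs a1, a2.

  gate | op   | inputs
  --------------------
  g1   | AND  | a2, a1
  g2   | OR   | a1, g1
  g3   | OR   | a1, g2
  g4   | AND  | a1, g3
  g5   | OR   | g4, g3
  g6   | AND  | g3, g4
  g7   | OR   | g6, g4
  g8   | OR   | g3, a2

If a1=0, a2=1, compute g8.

g1 = 1 AND 0 = 0
g2 = 0 OR 0 = 0
g3 = 0 OR 0 = 0
g8 = 0 OR 1 = 1

1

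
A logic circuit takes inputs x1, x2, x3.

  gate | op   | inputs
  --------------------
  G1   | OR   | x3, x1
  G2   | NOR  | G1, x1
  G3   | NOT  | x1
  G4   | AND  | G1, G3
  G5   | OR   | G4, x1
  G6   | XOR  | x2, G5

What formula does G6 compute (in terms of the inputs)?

G1 = x3 OR x1
G3 = NOT x1
G4 = G1 AND G3 = (x3 OR x1) AND NOT x1
G5 = G4 OR x1 = ((x3 OR x1) AND NOT x1) OR x1
G6 = x2 XOR G5 = x2 XOR (((x3 OR x1) AND NOT x1) OR x1)

x2 XOR (((x3 OR x1) AND NOT x1) OR x1)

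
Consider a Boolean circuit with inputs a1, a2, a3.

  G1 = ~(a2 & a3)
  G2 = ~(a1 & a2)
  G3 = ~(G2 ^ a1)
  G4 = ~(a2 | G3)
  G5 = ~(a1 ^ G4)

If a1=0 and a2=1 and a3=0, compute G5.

1

G2 = ~(0 & 1) = 1
G3 = ~(1 ^ 0) = 0
G4 = ~(1 | 0) = 0
G5 = ~(0 ^ 0) = 1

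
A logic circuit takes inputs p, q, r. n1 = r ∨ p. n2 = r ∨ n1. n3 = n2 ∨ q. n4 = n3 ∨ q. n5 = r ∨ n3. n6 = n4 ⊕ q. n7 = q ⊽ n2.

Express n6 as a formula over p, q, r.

(((r ∨ (r ∨ p)) ∨ q) ∨ q) ⊕ q

n1 = r ∨ p
n2 = r ∨ n1 = r ∨ (r ∨ p)
n3 = n2 ∨ q = (r ∨ (r ∨ p)) ∨ q
n4 = n3 ∨ q = ((r ∨ (r ∨ p)) ∨ q) ∨ q
n6 = n4 ⊕ q = (((r ∨ (r ∨ p)) ∨ q) ∨ q) ⊕ q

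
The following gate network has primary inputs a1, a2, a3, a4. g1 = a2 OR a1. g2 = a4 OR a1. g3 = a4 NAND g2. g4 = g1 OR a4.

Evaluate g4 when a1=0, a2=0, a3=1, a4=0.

g1 = 0 OR 0 = 0
g4 = 0 OR 0 = 0

0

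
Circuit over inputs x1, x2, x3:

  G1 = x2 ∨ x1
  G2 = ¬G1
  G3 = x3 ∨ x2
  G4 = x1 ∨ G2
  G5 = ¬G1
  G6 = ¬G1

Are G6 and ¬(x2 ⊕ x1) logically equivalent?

G1 = x2 ∨ x1
G6 = ¬G1 = ¬(x2 ∨ x1)
At x1=1, x2=1, x3=0: circuit gives 0, formula gives 1.

No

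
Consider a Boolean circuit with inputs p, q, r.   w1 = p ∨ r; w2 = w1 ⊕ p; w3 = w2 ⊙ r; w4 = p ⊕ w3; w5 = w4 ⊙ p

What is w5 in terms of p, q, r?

w1 = p ∨ r
w2 = w1 ⊕ p = (p ∨ r) ⊕ p
w3 = w2 ⊙ r = ((p ∨ r) ⊕ p) ⊙ r
w4 = p ⊕ w3 = p ⊕ (((p ∨ r) ⊕ p) ⊙ r)
w5 = w4 ⊙ p = (p ⊕ (((p ∨ r) ⊕ p) ⊙ r)) ⊙ p

(p ⊕ (((p ∨ r) ⊕ p) ⊙ r)) ⊙ p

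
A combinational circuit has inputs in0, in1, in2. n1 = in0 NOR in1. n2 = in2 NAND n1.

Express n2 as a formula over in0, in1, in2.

in2 NAND (in0 NOR in1)

n1 = in0 NOR in1
n2 = in2 NAND n1 = in2 NAND (in0 NOR in1)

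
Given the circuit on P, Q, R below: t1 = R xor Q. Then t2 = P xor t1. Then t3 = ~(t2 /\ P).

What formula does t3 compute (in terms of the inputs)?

~((P xor (R xor Q)) /\ P)

t1 = R xor Q
t2 = P xor t1 = P xor (R xor Q)
t3 = ~(t2 /\ P) = ~((P xor (R xor Q)) /\ P)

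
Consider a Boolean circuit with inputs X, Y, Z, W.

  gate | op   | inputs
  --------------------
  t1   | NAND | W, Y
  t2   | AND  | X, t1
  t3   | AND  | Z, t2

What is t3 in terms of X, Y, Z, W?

Z AND (X AND (W NAND Y))

t1 = W NAND Y
t2 = X AND t1 = X AND (W NAND Y)
t3 = Z AND t2 = Z AND (X AND (W NAND Y))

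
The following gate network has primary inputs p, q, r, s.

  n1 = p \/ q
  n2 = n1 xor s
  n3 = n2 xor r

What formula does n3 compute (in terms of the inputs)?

n1 = p \/ q
n2 = n1 xor s = (p \/ q) xor s
n3 = n2 xor r = ((p \/ q) xor s) xor r

((p \/ q) xor s) xor r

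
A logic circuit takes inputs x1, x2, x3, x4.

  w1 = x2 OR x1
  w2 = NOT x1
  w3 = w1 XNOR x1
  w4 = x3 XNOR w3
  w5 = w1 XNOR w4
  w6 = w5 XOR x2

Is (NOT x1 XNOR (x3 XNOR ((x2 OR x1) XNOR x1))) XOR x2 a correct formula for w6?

No

w1 = x2 OR x1
w3 = w1 XNOR x1 = (x2 OR x1) XNOR x1
w4 = x3 XNOR w3 = x3 XNOR ((x2 OR x1) XNOR x1)
w5 = w1 XNOR w4 = (x2 OR x1) XNOR (x3 XNOR ((x2 OR x1) XNOR x1))
w6 = w5 XOR x2 = ((x2 OR x1) XNOR (x3 XNOR ((x2 OR x1) XNOR x1))) XOR x2
At x1=0, x2=0, x3=0, x4=0: circuit gives 1, formula gives 0.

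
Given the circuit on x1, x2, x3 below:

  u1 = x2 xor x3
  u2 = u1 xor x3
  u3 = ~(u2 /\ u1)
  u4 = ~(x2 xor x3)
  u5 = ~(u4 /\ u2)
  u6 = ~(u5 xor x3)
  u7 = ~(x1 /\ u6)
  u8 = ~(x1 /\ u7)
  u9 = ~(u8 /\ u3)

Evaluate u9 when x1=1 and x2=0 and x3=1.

u1 = 0 xor 1 = 1
u2 = 1 xor 1 = 0
u3 = ~(0 /\ 1) = 1
u4 = ~(0 xor 1) = 0
u5 = ~(0 /\ 0) = 1
u6 = ~(1 xor 1) = 1
u7 = ~(1 /\ 1) = 0
u8 = ~(1 /\ 0) = 1
u9 = ~(1 /\ 1) = 0

0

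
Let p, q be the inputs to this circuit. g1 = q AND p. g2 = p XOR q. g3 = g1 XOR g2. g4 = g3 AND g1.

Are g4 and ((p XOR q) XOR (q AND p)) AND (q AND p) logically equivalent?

Yes

g1 = q AND p
g2 = p XOR q
g3 = g1 XOR g2 = (q AND p) XOR (p XOR q)
g4 = g3 AND g1 = ((q AND p) XOR (p XOR q)) AND (q AND p)
At p=0, q=0: circuit gives 0, formula gives 0.
At p=1, q=1: circuit gives 1, formula gives 1.
Agrees on all 4 inputs.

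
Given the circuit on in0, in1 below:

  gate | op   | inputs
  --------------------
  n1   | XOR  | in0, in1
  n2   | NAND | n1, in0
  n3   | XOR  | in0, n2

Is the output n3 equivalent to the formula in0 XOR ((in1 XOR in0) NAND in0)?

Yes

n1 = in0 XOR in1
n2 = n1 NAND in0 = (in0 XOR in1) NAND in0
n3 = in0 XOR n2 = in0 XOR ((in0 XOR in1) NAND in0)
At in0=1, in1=1: circuit gives 0, formula gives 0.
At in0=0, in1=0: circuit gives 1, formula gives 1.
Agrees on all 4 inputs.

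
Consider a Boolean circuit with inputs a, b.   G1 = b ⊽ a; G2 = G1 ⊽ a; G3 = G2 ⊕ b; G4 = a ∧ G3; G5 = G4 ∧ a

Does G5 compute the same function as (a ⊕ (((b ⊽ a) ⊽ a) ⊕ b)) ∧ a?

G1 = b ⊽ a
G2 = G1 ⊽ a = (b ⊽ a) ⊽ a
G3 = G2 ⊕ b = ((b ⊽ a) ⊽ a) ⊕ b
G4 = a ∧ G3 = a ∧ (((b ⊽ a) ⊽ a) ⊕ b)
G5 = G4 ∧ a = (a ∧ (((b ⊽ a) ⊽ a) ⊕ b)) ∧ a
At a=1, b=0: circuit gives 0, formula gives 1.

No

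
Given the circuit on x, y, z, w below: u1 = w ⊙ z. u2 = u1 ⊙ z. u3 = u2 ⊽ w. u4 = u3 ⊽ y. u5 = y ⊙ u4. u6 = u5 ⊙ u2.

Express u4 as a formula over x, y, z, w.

(((w ⊙ z) ⊙ z) ⊽ w) ⊽ y

u1 = w ⊙ z
u2 = u1 ⊙ z = (w ⊙ z) ⊙ z
u3 = u2 ⊽ w = ((w ⊙ z) ⊙ z) ⊽ w
u4 = u3 ⊽ y = (((w ⊙ z) ⊙ z) ⊽ w) ⊽ y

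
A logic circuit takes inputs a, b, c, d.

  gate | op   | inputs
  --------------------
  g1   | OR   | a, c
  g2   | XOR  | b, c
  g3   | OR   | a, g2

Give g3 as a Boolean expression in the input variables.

g2 = b XOR c
g3 = a OR g2 = a OR (b XOR c)

a OR (b XOR c)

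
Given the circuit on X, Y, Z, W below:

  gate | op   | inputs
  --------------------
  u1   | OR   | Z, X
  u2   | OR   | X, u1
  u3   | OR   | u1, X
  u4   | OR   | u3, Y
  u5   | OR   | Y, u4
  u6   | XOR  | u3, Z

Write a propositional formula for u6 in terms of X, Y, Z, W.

u1 = Z OR X
u3 = u1 OR X = (Z OR X) OR X
u6 = u3 XOR Z = ((Z OR X) OR X) XOR Z

((Z OR X) OR X) XOR Z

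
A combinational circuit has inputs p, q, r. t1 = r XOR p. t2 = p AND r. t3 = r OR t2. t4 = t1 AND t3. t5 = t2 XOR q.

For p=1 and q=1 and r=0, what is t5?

t2 = 1 AND 0 = 0
t5 = 0 XOR 1 = 1

1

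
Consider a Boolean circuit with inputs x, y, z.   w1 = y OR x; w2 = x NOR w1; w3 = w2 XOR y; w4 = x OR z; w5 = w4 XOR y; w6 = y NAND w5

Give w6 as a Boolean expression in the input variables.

w4 = x OR z
w5 = w4 XOR y = (x OR z) XOR y
w6 = y NAND w5 = y NAND ((x OR z) XOR y)

y NAND ((x OR z) XOR y)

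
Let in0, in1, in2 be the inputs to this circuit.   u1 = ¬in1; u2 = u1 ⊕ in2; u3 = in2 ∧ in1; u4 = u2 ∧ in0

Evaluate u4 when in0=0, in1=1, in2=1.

u1 = ¬1 = 0
u2 = 0 ⊕ 1 = 1
u4 = 1 ∧ 0 = 0

0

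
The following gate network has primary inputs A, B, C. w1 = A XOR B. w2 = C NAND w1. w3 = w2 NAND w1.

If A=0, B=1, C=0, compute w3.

w1 = 0 XOR 1 = 1
w2 = 0 NAND 1 = 1
w3 = 1 NAND 1 = 0

0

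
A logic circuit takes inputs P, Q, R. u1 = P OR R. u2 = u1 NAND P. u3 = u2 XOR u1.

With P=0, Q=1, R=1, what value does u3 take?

0

u1 = 0 OR 1 = 1
u2 = 1 NAND 0 = 1
u3 = 1 XOR 1 = 0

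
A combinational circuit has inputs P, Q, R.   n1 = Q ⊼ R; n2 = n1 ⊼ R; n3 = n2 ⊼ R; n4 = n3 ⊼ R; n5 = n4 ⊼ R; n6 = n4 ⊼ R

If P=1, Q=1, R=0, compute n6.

n1 = 1 ⊼ 0 = 1
n2 = 1 ⊼ 0 = 1
n3 = 1 ⊼ 0 = 1
n4 = 1 ⊼ 0 = 1
n6 = 1 ⊼ 0 = 1

1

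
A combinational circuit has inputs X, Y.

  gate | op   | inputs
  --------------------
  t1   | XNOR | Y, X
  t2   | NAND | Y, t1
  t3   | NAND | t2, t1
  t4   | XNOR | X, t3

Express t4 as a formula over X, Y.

X XNOR ((Y NAND (Y XNOR X)) NAND (Y XNOR X))

t1 = Y XNOR X
t2 = Y NAND t1 = Y NAND (Y XNOR X)
t3 = t2 NAND t1 = (Y NAND (Y XNOR X)) NAND (Y XNOR X)
t4 = X XNOR t3 = X XNOR ((Y NAND (Y XNOR X)) NAND (Y XNOR X))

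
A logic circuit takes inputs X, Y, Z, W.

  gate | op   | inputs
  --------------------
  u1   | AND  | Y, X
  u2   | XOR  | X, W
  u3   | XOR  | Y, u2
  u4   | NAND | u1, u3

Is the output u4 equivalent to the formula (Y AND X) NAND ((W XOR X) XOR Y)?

u1 = Y AND X
u2 = X XOR W
u3 = Y XOR u2 = Y XOR (X XOR W)
u4 = u1 NAND u3 = (Y AND X) NAND (Y XOR (X XOR W))
At X=1, Y=1, Z=0, W=1: circuit gives 0, formula gives 0.
At X=0, Y=0, Z=0, W=0: circuit gives 1, formula gives 1.
Agrees on all 16 inputs.

Yes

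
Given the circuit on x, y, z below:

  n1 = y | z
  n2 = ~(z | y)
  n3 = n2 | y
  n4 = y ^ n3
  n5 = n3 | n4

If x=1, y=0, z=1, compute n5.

n2 = ~(1 | 0) = 0
n3 = 0 | 0 = 0
n4 = 0 ^ 0 = 0
n5 = 0 | 0 = 0

0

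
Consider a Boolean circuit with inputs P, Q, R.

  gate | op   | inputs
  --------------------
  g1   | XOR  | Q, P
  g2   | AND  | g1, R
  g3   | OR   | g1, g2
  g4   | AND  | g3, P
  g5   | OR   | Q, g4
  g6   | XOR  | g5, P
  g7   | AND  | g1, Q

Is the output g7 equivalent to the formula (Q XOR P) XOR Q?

g1 = Q XOR P
g7 = g1 AND Q = (Q XOR P) AND Q
At P=0, Q=1, R=0: circuit gives 1, formula gives 0.

No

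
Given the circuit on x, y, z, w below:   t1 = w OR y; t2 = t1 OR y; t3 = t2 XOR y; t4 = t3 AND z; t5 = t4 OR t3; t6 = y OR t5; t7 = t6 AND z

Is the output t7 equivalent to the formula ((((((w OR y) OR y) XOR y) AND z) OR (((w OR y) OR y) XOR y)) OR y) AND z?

Yes

t1 = w OR y
t2 = t1 OR y = (w OR y) OR y
t3 = t2 XOR y = ((w OR y) OR y) XOR y
t4 = t3 AND z = (((w OR y) OR y) XOR y) AND z
t5 = t4 OR t3 = ((((w OR y) OR y) XOR y) AND z) OR (((w OR y) OR y) XOR y)
t6 = y OR t5 = y OR (((((w OR y) OR y) XOR y) AND z) OR (((w OR y) OR y) XOR y))
t7 = t6 AND z = (y OR (((((w OR y) OR y) XOR y) AND z) OR (((w OR y) OR y) XOR y))) AND z
At x=0, y=0, z=0, w=0: circuit gives 0, formula gives 0.
At x=0, y=0, z=1, w=1: circuit gives 1, formula gives 1.
Agrees on all 16 inputs.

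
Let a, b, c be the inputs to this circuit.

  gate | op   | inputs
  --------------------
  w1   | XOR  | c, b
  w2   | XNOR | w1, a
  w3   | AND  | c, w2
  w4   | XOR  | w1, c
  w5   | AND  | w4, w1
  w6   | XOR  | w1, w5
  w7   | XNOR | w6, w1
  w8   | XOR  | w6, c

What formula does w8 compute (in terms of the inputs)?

((c XOR b) XOR (((c XOR b) XOR c) AND (c XOR b))) XOR c

w1 = c XOR b
w4 = w1 XOR c = (c XOR b) XOR c
w5 = w4 AND w1 = ((c XOR b) XOR c) AND (c XOR b)
w6 = w1 XOR w5 = (c XOR b) XOR (((c XOR b) XOR c) AND (c XOR b))
w8 = w6 XOR c = ((c XOR b) XOR (((c XOR b) XOR c) AND (c XOR b))) XOR c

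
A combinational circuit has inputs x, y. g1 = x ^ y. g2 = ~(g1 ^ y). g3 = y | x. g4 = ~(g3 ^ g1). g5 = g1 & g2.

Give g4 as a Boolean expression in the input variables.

~((y | x) ^ (x ^ y))

g1 = x ^ y
g3 = y | x
g4 = ~(g3 ^ g1) = ~((y | x) ^ (x ^ y))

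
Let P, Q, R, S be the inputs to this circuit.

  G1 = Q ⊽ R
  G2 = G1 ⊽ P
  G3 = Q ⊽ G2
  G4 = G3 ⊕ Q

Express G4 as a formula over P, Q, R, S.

(Q ⊽ ((Q ⊽ R) ⊽ P)) ⊕ Q

G1 = Q ⊽ R
G2 = G1 ⊽ P = (Q ⊽ R) ⊽ P
G3 = Q ⊽ G2 = Q ⊽ ((Q ⊽ R) ⊽ P)
G4 = G3 ⊕ Q = (Q ⊽ ((Q ⊽ R) ⊽ P)) ⊕ Q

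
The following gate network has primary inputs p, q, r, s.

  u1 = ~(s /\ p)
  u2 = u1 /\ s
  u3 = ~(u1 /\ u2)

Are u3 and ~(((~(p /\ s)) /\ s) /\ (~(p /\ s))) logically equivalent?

Yes

u1 = ~(s /\ p)
u2 = u1 /\ s = (~(s /\ p)) /\ s
u3 = ~(u1 /\ u2) = ~((~(s /\ p)) /\ ((~(s /\ p)) /\ s))
At p=0, q=0, r=0, s=1: circuit gives 0, formula gives 0.
At p=0, q=0, r=0, s=0: circuit gives 1, formula gives 1.
Agrees on all 16 inputs.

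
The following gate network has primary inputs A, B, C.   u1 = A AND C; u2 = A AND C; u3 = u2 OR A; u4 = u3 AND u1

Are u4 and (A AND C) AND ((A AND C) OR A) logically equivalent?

Yes

u1 = A AND C
u2 = A AND C
u3 = u2 OR A = (A AND C) OR A
u4 = u3 AND u1 = ((A AND C) OR A) AND (A AND C)
At A=0, B=0, C=0: circuit gives 0, formula gives 0.
At A=1, B=0, C=1: circuit gives 1, formula gives 1.
Agrees on all 8 inputs.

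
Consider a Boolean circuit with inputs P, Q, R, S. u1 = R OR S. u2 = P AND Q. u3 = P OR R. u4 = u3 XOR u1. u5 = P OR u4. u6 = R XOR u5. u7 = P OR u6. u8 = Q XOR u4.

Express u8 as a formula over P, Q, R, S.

Q XOR ((P OR R) XOR (R OR S))

u1 = R OR S
u3 = P OR R
u4 = u3 XOR u1 = (P OR R) XOR (R OR S)
u8 = Q XOR u4 = Q XOR ((P OR R) XOR (R OR S))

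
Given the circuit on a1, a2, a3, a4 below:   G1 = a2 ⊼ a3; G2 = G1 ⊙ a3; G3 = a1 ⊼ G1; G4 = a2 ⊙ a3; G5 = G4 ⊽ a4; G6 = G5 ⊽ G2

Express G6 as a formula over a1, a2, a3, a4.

G1 = a2 ⊼ a3
G2 = G1 ⊙ a3 = (a2 ⊼ a3) ⊙ a3
G4 = a2 ⊙ a3
G5 = G4 ⊽ a4 = (a2 ⊙ a3) ⊽ a4
G6 = G5 ⊽ G2 = ((a2 ⊙ a3) ⊽ a4) ⊽ ((a2 ⊼ a3) ⊙ a3)

((a2 ⊙ a3) ⊽ a4) ⊽ ((a2 ⊼ a3) ⊙ a3)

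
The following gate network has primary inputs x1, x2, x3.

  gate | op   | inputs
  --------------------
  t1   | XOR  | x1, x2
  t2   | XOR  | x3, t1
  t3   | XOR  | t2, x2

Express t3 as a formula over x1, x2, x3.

t1 = x1 XOR x2
t2 = x3 XOR t1 = x3 XOR (x1 XOR x2)
t3 = t2 XOR x2 = (x3 XOR (x1 XOR x2)) XOR x2

(x3 XOR (x1 XOR x2)) XOR x2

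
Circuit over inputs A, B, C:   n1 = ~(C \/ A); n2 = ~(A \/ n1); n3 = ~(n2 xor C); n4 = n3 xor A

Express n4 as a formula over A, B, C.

n1 = ~(C \/ A)
n2 = ~(A \/ n1) = ~(A \/ (~(C \/ A)))
n3 = ~(n2 xor C) = ~((~(A \/ (~(C \/ A)))) xor C)
n4 = n3 xor A = (~((~(A \/ (~(C \/ A)))) xor C)) xor A

(~((~(A \/ (~(C \/ A)))) xor C)) xor A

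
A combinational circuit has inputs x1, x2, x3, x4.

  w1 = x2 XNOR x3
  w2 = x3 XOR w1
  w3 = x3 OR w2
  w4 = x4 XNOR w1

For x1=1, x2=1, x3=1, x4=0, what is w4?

w1 = 1 XNOR 1 = 1
w4 = 0 XNOR 1 = 0

0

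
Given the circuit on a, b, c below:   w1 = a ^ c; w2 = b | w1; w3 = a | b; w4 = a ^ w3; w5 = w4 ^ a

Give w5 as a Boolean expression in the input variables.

(a ^ (a | b)) ^ a

w3 = a | b
w4 = a ^ w3 = a ^ (a | b)
w5 = w4 ^ a = (a ^ (a | b)) ^ a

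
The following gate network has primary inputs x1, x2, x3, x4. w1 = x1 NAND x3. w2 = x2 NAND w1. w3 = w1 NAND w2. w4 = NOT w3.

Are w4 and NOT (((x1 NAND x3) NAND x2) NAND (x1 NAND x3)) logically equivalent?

w1 = x1 NAND x3
w2 = x2 NAND w1 = x2 NAND (x1 NAND x3)
w3 = w1 NAND w2 = (x1 NAND x3) NAND (x2 NAND (x1 NAND x3))
w4 = NOT w3 = NOT ((x1 NAND x3) NAND (x2 NAND (x1 NAND x3)))
At x1=0, x2=1, x3=0, x4=0: circuit gives 0, formula gives 0.
At x1=0, x2=0, x3=0, x4=0: circuit gives 1, formula gives 1.
Agrees on all 16 inputs.

Yes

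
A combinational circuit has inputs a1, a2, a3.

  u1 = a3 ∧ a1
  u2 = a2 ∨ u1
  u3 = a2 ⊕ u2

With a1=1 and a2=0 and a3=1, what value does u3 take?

1

u1 = 1 ∧ 1 = 1
u2 = 0 ∨ 1 = 1
u3 = 0 ⊕ 1 = 1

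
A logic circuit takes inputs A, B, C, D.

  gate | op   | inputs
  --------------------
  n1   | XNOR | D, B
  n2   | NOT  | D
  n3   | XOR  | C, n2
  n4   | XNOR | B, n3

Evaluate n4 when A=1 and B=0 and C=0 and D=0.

n2 = NOT 0 = 1
n3 = 0 XOR 1 = 1
n4 = 0 XNOR 1 = 0

0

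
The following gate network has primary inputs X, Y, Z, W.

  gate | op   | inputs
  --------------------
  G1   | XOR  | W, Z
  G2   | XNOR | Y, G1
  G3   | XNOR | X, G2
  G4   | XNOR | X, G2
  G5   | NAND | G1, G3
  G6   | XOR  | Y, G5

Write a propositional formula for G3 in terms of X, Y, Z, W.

X XNOR (Y XNOR (W XOR Z))

G1 = W XOR Z
G2 = Y XNOR G1 = Y XNOR (W XOR Z)
G3 = X XNOR G2 = X XNOR (Y XNOR (W XOR Z))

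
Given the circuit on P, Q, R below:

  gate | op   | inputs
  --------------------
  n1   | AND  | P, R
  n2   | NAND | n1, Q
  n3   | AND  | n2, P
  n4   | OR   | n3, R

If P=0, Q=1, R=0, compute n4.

0

n1 = 0 AND 0 = 0
n2 = 0 NAND 1 = 1
n3 = 1 AND 0 = 0
n4 = 0 OR 0 = 0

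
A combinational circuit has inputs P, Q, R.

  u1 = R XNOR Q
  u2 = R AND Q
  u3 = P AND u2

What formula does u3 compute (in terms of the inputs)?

P AND (R AND Q)

u2 = R AND Q
u3 = P AND u2 = P AND (R AND Q)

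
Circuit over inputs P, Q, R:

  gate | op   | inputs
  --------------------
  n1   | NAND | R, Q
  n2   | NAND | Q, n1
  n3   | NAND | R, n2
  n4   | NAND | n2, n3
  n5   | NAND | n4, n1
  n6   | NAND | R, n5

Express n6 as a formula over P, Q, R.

R NAND (((Q NAND (R NAND Q)) NAND (R NAND (Q NAND (R NAND Q)))) NAND (R NAND Q))

n1 = R NAND Q
n2 = Q NAND n1 = Q NAND (R NAND Q)
n3 = R NAND n2 = R NAND (Q NAND (R NAND Q))
n4 = n2 NAND n3 = (Q NAND (R NAND Q)) NAND (R NAND (Q NAND (R NAND Q)))
n5 = n4 NAND n1 = ((Q NAND (R NAND Q)) NAND (R NAND (Q NAND (R NAND Q)))) NAND (R NAND Q)
n6 = R NAND n5 = R NAND (((Q NAND (R NAND Q)) NAND (R NAND (Q NAND (R NAND Q)))) NAND (R NAND Q))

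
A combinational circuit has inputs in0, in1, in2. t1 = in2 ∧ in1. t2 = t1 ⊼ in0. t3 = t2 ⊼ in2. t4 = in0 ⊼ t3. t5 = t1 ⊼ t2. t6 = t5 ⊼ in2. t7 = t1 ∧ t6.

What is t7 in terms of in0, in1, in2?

(in2 ∧ in1) ∧ (((in2 ∧ in1) ⊼ ((in2 ∧ in1) ⊼ in0)) ⊼ in2)

t1 = in2 ∧ in1
t2 = t1 ⊼ in0 = (in2 ∧ in1) ⊼ in0
t5 = t1 ⊼ t2 = (in2 ∧ in1) ⊼ ((in2 ∧ in1) ⊼ in0)
t6 = t5 ⊼ in2 = ((in2 ∧ in1) ⊼ ((in2 ∧ in1) ⊼ in0)) ⊼ in2
t7 = t1 ∧ t6 = (in2 ∧ in1) ∧ (((in2 ∧ in1) ⊼ ((in2 ∧ in1) ⊼ in0)) ⊼ in2)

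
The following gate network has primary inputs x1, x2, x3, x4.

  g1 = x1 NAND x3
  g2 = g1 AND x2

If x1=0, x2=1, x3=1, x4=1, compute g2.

1

g1 = 0 NAND 1 = 1
g2 = 1 AND 1 = 1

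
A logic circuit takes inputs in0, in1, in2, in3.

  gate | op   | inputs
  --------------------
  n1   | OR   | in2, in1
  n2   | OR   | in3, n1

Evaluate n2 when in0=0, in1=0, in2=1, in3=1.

1

n1 = 1 OR 0 = 1
n2 = 1 OR 1 = 1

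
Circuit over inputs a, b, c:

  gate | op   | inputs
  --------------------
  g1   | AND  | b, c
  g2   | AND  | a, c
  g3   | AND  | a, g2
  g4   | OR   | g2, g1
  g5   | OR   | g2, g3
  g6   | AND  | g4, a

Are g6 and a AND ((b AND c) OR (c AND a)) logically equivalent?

g1 = b AND c
g2 = a AND c
g4 = g2 OR g1 = (a AND c) OR (b AND c)
g6 = g4 AND a = ((a AND c) OR (b AND c)) AND a
At a=0, b=0, c=0: circuit gives 0, formula gives 0.
At a=1, b=0, c=1: circuit gives 1, formula gives 1.
Agrees on all 8 inputs.

Yes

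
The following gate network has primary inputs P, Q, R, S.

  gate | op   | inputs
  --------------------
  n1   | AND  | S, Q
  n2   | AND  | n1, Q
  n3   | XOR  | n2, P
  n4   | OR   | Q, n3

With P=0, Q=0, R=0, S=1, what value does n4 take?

0

n1 = 1 AND 0 = 0
n2 = 0 AND 0 = 0
n3 = 0 XOR 0 = 0
n4 = 0 OR 0 = 0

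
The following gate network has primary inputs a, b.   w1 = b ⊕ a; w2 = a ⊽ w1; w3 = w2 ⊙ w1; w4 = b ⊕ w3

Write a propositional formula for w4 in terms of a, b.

w1 = b ⊕ a
w2 = a ⊽ w1 = a ⊽ (b ⊕ a)
w3 = w2 ⊙ w1 = (a ⊽ (b ⊕ a)) ⊙ (b ⊕ a)
w4 = b ⊕ w3 = b ⊕ ((a ⊽ (b ⊕ a)) ⊙ (b ⊕ a))

b ⊕ ((a ⊽ (b ⊕ a)) ⊙ (b ⊕ a))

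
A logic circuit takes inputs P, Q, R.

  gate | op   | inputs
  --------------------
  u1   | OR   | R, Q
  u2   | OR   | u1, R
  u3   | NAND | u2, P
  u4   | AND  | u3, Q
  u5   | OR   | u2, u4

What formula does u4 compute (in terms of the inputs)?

u1 = R OR Q
u2 = u1 OR R = (R OR Q) OR R
u3 = u2 NAND P = ((R OR Q) OR R) NAND P
u4 = u3 AND Q = (((R OR Q) OR R) NAND P) AND Q

(((R OR Q) OR R) NAND P) AND Q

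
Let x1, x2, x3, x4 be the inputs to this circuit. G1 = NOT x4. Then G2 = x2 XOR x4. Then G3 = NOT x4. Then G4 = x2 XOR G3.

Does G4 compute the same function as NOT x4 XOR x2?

G3 = NOT x4
G4 = x2 XOR G3 = x2 XOR NOT x4
At x1=0, x2=0, x3=0, x4=1: circuit gives 0, formula gives 0.
At x1=0, x2=0, x3=0, x4=0: circuit gives 1, formula gives 1.
Agrees on all 16 inputs.

Yes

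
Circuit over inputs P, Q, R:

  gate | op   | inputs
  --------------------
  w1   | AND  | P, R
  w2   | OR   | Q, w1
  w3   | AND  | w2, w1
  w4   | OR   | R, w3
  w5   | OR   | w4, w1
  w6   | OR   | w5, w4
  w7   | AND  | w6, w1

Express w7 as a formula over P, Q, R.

(((R OR ((Q OR (P AND R)) AND (P AND R))) OR (P AND R)) OR (R OR ((Q OR (P AND R)) AND (P AND R)))) AND (P AND R)

w1 = P AND R
w2 = Q OR w1 = Q OR (P AND R)
w3 = w2 AND w1 = (Q OR (P AND R)) AND (P AND R)
w4 = R OR w3 = R OR ((Q OR (P AND R)) AND (P AND R))
w5 = w4 OR w1 = (R OR ((Q OR (P AND R)) AND (P AND R))) OR (P AND R)
w6 = w5 OR w4 = ((R OR ((Q OR (P AND R)) AND (P AND R))) OR (P AND R)) OR (R OR ((Q OR (P AND R)) AND (P AND R)))
w7 = w6 AND w1 = (((R OR ((Q OR (P AND R)) AND (P AND R))) OR (P AND R)) OR (R OR ((Q OR (P AND R)) AND (P AND R)))) AND (P AND R)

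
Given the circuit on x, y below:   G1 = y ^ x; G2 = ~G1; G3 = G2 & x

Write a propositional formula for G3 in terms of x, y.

G1 = y ^ x
G2 = ~G1 = ~(y ^ x)
G3 = G2 & x = ~(y ^ x) & x

~(y ^ x) & x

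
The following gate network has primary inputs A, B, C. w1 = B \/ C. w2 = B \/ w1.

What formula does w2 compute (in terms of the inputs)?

w1 = B \/ C
w2 = B \/ w1 = B \/ (B \/ C)

B \/ (B \/ C)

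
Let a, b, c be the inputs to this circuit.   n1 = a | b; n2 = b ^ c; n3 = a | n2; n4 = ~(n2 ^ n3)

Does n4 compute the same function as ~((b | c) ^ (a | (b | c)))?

No

n2 = b ^ c
n3 = a | n2 = a | (b ^ c)
n4 = ~(n2 ^ n3) = ~((b ^ c) ^ (a | (b ^ c)))
At a=1, b=1, c=1: circuit gives 0, formula gives 1.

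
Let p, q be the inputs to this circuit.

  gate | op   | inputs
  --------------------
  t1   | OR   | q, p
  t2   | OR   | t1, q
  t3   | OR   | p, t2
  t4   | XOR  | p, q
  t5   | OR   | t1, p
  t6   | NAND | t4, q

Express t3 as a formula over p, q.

t1 = q OR p
t2 = t1 OR q = (q OR p) OR q
t3 = p OR t2 = p OR ((q OR p) OR q)

p OR ((q OR p) OR q)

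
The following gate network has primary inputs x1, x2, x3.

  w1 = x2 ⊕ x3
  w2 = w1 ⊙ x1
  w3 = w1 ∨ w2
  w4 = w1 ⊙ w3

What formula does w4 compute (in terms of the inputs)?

w1 = x2 ⊕ x3
w2 = w1 ⊙ x1 = (x2 ⊕ x3) ⊙ x1
w3 = w1 ∨ w2 = (x2 ⊕ x3) ∨ ((x2 ⊕ x3) ⊙ x1)
w4 = w1 ⊙ w3 = (x2 ⊕ x3) ⊙ ((x2 ⊕ x3) ∨ ((x2 ⊕ x3) ⊙ x1))

(x2 ⊕ x3) ⊙ ((x2 ⊕ x3) ∨ ((x2 ⊕ x3) ⊙ x1))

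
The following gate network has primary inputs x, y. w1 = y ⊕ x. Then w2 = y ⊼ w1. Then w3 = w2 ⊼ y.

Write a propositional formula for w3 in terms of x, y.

(y ⊼ (y ⊕ x)) ⊼ y

w1 = y ⊕ x
w2 = y ⊼ w1 = y ⊼ (y ⊕ x)
w3 = w2 ⊼ y = (y ⊼ (y ⊕ x)) ⊼ y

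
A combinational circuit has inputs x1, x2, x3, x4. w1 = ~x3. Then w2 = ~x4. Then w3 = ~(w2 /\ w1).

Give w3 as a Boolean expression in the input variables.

w1 = ~x3
w2 = ~x4
w3 = ~(w2 /\ w1) = ~(~x4 /\ ~x3)

~(~x4 /\ ~x3)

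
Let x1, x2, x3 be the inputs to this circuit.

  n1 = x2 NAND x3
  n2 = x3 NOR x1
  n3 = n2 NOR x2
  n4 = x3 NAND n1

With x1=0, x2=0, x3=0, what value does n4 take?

1

n1 = 0 NAND 0 = 1
n4 = 0 NAND 1 = 1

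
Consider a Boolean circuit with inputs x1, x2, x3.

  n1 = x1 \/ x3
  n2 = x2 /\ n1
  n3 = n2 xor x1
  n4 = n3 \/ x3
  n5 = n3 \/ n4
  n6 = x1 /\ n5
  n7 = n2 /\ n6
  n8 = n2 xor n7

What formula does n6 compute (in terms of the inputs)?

x1 /\ (((x2 /\ (x1 \/ x3)) xor x1) \/ (((x2 /\ (x1 \/ x3)) xor x1) \/ x3))

n1 = x1 \/ x3
n2 = x2 /\ n1 = x2 /\ (x1 \/ x3)
n3 = n2 xor x1 = (x2 /\ (x1 \/ x3)) xor x1
n4 = n3 \/ x3 = ((x2 /\ (x1 \/ x3)) xor x1) \/ x3
n5 = n3 \/ n4 = ((x2 /\ (x1 \/ x3)) xor x1) \/ (((x2 /\ (x1 \/ x3)) xor x1) \/ x3)
n6 = x1 /\ n5 = x1 /\ (((x2 /\ (x1 \/ x3)) xor x1) \/ (((x2 /\ (x1 \/ x3)) xor x1) \/ x3))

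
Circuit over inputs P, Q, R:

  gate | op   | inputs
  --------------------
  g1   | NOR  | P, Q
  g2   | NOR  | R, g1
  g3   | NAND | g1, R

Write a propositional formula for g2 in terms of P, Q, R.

R NOR (P NOR Q)

g1 = P NOR Q
g2 = R NOR g1 = R NOR (P NOR Q)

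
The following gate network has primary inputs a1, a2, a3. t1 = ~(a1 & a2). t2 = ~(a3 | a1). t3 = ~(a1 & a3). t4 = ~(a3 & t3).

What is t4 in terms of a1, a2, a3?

~(a3 & (~(a1 & a3)))

t3 = ~(a1 & a3)
t4 = ~(a3 & t3) = ~(a3 & (~(a1 & a3)))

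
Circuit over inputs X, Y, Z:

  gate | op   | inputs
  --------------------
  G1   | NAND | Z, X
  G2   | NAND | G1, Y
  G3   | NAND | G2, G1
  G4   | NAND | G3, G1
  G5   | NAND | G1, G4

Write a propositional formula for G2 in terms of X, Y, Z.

(Z NAND X) NAND Y

G1 = Z NAND X
G2 = G1 NAND Y = (Z NAND X) NAND Y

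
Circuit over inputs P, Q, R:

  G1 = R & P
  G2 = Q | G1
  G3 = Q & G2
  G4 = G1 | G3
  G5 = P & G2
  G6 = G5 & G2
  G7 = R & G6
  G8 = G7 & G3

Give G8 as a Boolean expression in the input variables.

(R & ((P & (Q | (R & P))) & (Q | (R & P)))) & (Q & (Q | (R & P)))

G1 = R & P
G2 = Q | G1 = Q | (R & P)
G3 = Q & G2 = Q & (Q | (R & P))
G5 = P & G2 = P & (Q | (R & P))
G6 = G5 & G2 = (P & (Q | (R & P))) & (Q | (R & P))
G7 = R & G6 = R & ((P & (Q | (R & P))) & (Q | (R & P)))
G8 = G7 & G3 = (R & ((P & (Q | (R & P))) & (Q | (R & P)))) & (Q & (Q | (R & P)))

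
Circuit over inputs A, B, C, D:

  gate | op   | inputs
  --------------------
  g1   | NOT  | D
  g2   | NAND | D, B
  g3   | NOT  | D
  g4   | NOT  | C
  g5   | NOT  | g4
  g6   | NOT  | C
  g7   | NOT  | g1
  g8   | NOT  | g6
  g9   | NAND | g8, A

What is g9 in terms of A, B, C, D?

NOT NOT C NAND A

g6 = NOT C
g8 = NOT g6 = NOT NOT C
g9 = g8 NAND A = NOT NOT C NAND A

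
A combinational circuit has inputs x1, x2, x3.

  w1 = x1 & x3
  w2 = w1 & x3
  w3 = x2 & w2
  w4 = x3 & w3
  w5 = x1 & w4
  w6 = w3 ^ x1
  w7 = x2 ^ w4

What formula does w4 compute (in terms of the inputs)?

x3 & (x2 & ((x1 & x3) & x3))

w1 = x1 & x3
w2 = w1 & x3 = (x1 & x3) & x3
w3 = x2 & w2 = x2 & ((x1 & x3) & x3)
w4 = x3 & w3 = x3 & (x2 & ((x1 & x3) & x3))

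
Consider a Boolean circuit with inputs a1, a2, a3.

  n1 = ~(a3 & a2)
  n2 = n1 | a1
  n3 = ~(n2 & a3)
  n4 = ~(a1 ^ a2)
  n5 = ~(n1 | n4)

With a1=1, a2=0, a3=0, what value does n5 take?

n1 = ~(0 & 0) = 1
n4 = ~(1 ^ 0) = 0
n5 = ~(1 | 0) = 0

0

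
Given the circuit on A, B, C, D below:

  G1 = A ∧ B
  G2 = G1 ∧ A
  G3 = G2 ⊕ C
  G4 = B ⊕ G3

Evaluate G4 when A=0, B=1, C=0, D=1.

G1 = 0 ∧ 1 = 0
G2 = 0 ∧ 0 = 0
G3 = 0 ⊕ 0 = 0
G4 = 1 ⊕ 0 = 1

1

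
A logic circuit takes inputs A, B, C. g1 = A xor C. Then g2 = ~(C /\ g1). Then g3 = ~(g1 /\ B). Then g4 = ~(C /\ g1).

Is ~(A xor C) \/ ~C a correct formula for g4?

Yes

g1 = A xor C
g4 = ~(C /\ g1) = ~(C /\ (A xor C))
At A=0, B=0, C=1: circuit gives 0, formula gives 0.
At A=0, B=0, C=0: circuit gives 1, formula gives 1.
Agrees on all 8 inputs.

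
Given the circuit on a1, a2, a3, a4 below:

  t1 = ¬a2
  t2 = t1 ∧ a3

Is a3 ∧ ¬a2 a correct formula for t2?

Yes

t1 = ¬a2
t2 = t1 ∧ a3 = ¬a2 ∧ a3
At a1=0, a2=0, a3=0, a4=0: circuit gives 0, formula gives 0.
At a1=0, a2=0, a3=1, a4=0: circuit gives 1, formula gives 1.
Agrees on all 16 inputs.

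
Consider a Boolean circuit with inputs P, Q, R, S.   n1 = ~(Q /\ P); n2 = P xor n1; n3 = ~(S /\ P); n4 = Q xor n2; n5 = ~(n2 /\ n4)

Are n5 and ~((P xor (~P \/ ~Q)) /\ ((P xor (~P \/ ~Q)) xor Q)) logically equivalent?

n1 = ~(Q /\ P)
n2 = P xor n1 = P xor (~(Q /\ P))
n4 = Q xor n2 = Q xor (P xor (~(Q /\ P)))
n5 = ~(n2 /\ n4) = ~((P xor (~(Q /\ P))) /\ (Q xor (P xor (~(Q /\ P)))))
At P=0, Q=0, R=0, S=0: circuit gives 0, formula gives 0.
At P=0, Q=1, R=0, S=0: circuit gives 1, formula gives 1.
Agrees on all 16 inputs.

Yes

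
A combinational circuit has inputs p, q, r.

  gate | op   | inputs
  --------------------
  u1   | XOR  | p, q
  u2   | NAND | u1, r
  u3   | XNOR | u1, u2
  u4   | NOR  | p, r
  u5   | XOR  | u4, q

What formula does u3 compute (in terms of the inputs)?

u1 = p XOR q
u2 = u1 NAND r = (p XOR q) NAND r
u3 = u1 XNOR u2 = (p XOR q) XNOR ((p XOR q) NAND r)

(p XOR q) XNOR ((p XOR q) NAND r)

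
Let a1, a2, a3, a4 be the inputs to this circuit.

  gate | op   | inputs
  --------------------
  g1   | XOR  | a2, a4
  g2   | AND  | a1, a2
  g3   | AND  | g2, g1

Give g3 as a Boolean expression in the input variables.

(a1 AND a2) AND (a2 XOR a4)

g1 = a2 XOR a4
g2 = a1 AND a2
g3 = g2 AND g1 = (a1 AND a2) AND (a2 XOR a4)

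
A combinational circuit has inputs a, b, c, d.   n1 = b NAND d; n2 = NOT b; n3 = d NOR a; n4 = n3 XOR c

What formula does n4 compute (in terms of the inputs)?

(d NOR a) XOR c

n3 = d NOR a
n4 = n3 XOR c = (d NOR a) XOR c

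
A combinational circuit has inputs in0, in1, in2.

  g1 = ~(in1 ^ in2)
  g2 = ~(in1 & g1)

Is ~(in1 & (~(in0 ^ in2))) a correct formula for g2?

g1 = ~(in1 ^ in2)
g2 = ~(in1 & g1) = ~(in1 & (~(in1 ^ in2)))
At in0=0, in1=1, in2=0: circuit gives 1, formula gives 0.

No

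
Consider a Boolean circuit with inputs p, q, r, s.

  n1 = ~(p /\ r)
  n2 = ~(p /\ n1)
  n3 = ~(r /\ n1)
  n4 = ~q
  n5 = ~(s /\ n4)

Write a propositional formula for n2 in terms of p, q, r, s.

~(p /\ (~(p /\ r)))

n1 = ~(p /\ r)
n2 = ~(p /\ n1) = ~(p /\ (~(p /\ r)))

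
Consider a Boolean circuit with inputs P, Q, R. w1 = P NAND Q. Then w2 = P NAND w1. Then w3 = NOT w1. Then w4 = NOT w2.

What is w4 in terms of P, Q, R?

w1 = P NAND Q
w2 = P NAND w1 = P NAND (P NAND Q)
w4 = NOT w2 = NOT (P NAND (P NAND Q))

NOT (P NAND (P NAND Q))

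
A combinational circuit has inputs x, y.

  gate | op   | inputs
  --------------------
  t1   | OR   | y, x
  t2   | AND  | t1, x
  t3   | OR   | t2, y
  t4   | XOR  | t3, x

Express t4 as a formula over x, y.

t1 = y OR x
t2 = t1 AND x = (y OR x) AND x
t3 = t2 OR y = ((y OR x) AND x) OR y
t4 = t3 XOR x = (((y OR x) AND x) OR y) XOR x

(((y OR x) AND x) OR y) XOR x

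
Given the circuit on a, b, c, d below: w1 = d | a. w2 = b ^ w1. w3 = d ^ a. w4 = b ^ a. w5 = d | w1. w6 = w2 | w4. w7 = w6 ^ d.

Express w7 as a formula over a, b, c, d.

w1 = d | a
w2 = b ^ w1 = b ^ (d | a)
w4 = b ^ a
w6 = w2 | w4 = (b ^ (d | a)) | (b ^ a)
w7 = w6 ^ d = ((b ^ (d | a)) | (b ^ a)) ^ d

((b ^ (d | a)) | (b ^ a)) ^ d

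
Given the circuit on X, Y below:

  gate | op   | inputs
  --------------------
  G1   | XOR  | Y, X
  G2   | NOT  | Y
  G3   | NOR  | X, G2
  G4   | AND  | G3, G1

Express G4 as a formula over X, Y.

G1 = Y XOR X
G2 = NOT Y
G3 = X NOR G2 = X NOR NOT Y
G4 = G3 AND G1 = (X NOR NOT Y) AND (Y XOR X)

(X NOR NOT Y) AND (Y XOR X)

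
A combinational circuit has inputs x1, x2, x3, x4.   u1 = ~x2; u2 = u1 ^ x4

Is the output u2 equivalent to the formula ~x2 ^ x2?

u1 = ~x2
u2 = u1 ^ x4 = ~x2 ^ x4
At x1=0, x2=0, x3=0, x4=1: circuit gives 0, formula gives 1.

No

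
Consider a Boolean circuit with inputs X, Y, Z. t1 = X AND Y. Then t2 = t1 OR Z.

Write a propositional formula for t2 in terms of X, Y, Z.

t1 = X AND Y
t2 = t1 OR Z = (X AND Y) OR Z

(X AND Y) OR Z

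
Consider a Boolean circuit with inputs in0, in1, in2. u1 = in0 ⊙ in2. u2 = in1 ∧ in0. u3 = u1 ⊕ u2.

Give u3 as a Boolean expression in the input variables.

(in0 ⊙ in2) ⊕ (in1 ∧ in0)

u1 = in0 ⊙ in2
u2 = in1 ∧ in0
u3 = u1 ⊕ u2 = (in0 ⊙ in2) ⊕ (in1 ∧ in0)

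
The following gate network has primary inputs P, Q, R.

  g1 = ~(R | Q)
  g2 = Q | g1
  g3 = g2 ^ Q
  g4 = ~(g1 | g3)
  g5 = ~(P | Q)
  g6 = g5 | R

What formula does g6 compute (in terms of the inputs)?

g5 = ~(P | Q)
g6 = g5 | R = (~(P | Q)) | R

(~(P | Q)) | R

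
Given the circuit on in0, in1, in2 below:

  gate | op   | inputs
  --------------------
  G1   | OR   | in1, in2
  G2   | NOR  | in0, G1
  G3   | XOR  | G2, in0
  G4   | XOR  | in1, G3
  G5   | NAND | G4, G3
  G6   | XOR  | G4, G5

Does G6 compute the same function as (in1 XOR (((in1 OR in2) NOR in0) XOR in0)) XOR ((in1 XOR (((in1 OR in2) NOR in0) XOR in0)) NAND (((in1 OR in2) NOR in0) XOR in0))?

Yes

G1 = in1 OR in2
G2 = in0 NOR G1 = in0 NOR (in1 OR in2)
G3 = G2 XOR in0 = (in0 NOR (in1 OR in2)) XOR in0
G4 = in1 XOR G3 = in1 XOR ((in0 NOR (in1 OR in2)) XOR in0)
G5 = G4 NAND G3 = (in1 XOR ((in0 NOR (in1 OR in2)) XOR in0)) NAND ((in0 NOR (in1 OR in2)) XOR in0)
G6 = G4 XOR G5 = (in1 XOR ((in0 NOR (in1 OR in2)) XOR in0)) XOR ((in1 XOR ((in0 NOR (in1 OR in2)) XOR in0)) NAND ((in0 NOR (in1 OR in2)) XOR in0))
At in0=0, in1=1, in2=0: circuit gives 0, formula gives 0.
At in0=0, in1=0, in2=0: circuit gives 1, formula gives 1.
Agrees on all 8 inputs.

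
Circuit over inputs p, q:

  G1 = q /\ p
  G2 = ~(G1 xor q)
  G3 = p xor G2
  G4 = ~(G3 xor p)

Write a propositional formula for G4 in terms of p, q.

G1 = q /\ p
G2 = ~(G1 xor q) = ~((q /\ p) xor q)
G3 = p xor G2 = p xor (~((q /\ p) xor q))
G4 = ~(G3 xor p) = ~((p xor (~((q /\ p) xor q))) xor p)

~((p xor (~((q /\ p) xor q))) xor p)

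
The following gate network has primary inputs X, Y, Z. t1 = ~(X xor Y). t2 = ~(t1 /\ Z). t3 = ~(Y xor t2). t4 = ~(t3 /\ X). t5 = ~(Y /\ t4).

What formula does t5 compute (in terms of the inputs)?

t1 = ~(X xor Y)
t2 = ~(t1 /\ Z) = ~((~(X xor Y)) /\ Z)
t3 = ~(Y xor t2) = ~(Y xor (~((~(X xor Y)) /\ Z)))
t4 = ~(t3 /\ X) = ~((~(Y xor (~((~(X xor Y)) /\ Z)))) /\ X)
t5 = ~(Y /\ t4) = ~(Y /\ (~((~(Y xor (~((~(X xor Y)) /\ Z)))) /\ X)))

~(Y /\ (~((~(Y xor (~((~(X xor Y)) /\ Z)))) /\ X)))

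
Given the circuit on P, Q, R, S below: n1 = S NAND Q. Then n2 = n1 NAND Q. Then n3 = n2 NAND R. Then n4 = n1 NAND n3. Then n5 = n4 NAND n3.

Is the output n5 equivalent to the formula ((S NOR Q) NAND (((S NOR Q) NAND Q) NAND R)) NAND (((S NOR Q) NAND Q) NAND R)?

No

n1 = S NAND Q
n2 = n1 NAND Q = (S NAND Q) NAND Q
n3 = n2 NAND R = ((S NAND Q) NAND Q) NAND R
n4 = n1 NAND n3 = (S NAND Q) NAND (((S NAND Q) NAND Q) NAND R)
n5 = n4 NAND n3 = ((S NAND Q) NAND (((S NAND Q) NAND Q) NAND R)) NAND (((S NAND Q) NAND Q) NAND R)
At P=0, Q=0, R=0, S=1: circuit gives 1, formula gives 0.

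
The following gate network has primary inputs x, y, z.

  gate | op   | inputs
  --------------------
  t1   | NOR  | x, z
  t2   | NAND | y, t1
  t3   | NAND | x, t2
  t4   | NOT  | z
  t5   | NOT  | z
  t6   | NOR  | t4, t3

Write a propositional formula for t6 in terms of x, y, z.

t1 = x NOR z
t2 = y NAND t1 = y NAND (x NOR z)
t3 = x NAND t2 = x NAND (y NAND (x NOR z))
t4 = NOT z
t6 = t4 NOR t3 = NOT z NOR (x NAND (y NAND (x NOR z)))

NOT z NOR (x NAND (y NAND (x NOR z)))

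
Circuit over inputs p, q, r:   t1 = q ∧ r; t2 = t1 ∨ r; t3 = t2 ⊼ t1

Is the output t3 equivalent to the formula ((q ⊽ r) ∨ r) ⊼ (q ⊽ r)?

No

t1 = q ∧ r
t2 = t1 ∨ r = (q ∧ r) ∨ r
t3 = t2 ⊼ t1 = ((q ∧ r) ∨ r) ⊼ (q ∧ r)
At p=0, q=0, r=0: circuit gives 1, formula gives 0.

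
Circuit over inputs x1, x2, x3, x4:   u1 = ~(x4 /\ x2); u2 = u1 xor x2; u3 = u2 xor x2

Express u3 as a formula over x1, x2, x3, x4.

u1 = ~(x4 /\ x2)
u2 = u1 xor x2 = (~(x4 /\ x2)) xor x2
u3 = u2 xor x2 = ((~(x4 /\ x2)) xor x2) xor x2

((~(x4 /\ x2)) xor x2) xor x2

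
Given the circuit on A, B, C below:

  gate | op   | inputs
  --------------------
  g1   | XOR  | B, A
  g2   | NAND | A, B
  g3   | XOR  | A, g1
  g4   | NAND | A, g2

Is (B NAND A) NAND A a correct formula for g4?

g2 = A NAND B
g4 = A NAND g2 = A NAND (A NAND B)
At A=1, B=0, C=0: circuit gives 0, formula gives 0.
At A=0, B=0, C=0: circuit gives 1, formula gives 1.
Agrees on all 8 inputs.

Yes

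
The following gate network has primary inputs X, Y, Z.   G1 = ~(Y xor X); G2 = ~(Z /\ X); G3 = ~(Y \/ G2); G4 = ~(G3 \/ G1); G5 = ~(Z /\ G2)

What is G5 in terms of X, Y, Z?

G2 = ~(Z /\ X)
G5 = ~(Z /\ G2) = ~(Z /\ (~(Z /\ X)))

~(Z /\ (~(Z /\ X)))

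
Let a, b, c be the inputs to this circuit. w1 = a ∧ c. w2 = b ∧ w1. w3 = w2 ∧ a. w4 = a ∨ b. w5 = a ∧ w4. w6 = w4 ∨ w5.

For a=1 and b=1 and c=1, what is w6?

w4 = 1 ∨ 1 = 1
w5 = 1 ∧ 1 = 1
w6 = 1 ∨ 1 = 1

1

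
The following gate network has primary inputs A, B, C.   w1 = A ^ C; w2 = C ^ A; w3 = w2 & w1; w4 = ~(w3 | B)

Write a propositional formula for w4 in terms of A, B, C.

~(((C ^ A) & (A ^ C)) | B)

w1 = A ^ C
w2 = C ^ A
w3 = w2 & w1 = (C ^ A) & (A ^ C)
w4 = ~(w3 | B) = ~(((C ^ A) & (A ^ C)) | B)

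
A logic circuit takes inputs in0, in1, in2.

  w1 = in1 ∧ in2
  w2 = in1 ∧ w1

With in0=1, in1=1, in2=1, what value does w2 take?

1

w1 = 1 ∧ 1 = 1
w2 = 1 ∧ 1 = 1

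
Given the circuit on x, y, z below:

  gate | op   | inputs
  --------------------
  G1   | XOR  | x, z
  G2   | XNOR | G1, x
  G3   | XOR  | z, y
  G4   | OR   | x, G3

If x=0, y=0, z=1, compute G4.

1

G3 = 1 XOR 0 = 1
G4 = 0 OR 1 = 1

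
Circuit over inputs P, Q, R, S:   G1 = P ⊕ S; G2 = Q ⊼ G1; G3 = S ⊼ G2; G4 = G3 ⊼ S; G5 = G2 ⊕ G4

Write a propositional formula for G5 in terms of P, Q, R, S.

(Q ⊼ (P ⊕ S)) ⊕ ((S ⊼ (Q ⊼ (P ⊕ S))) ⊼ S)

G1 = P ⊕ S
G2 = Q ⊼ G1 = Q ⊼ (P ⊕ S)
G3 = S ⊼ G2 = S ⊼ (Q ⊼ (P ⊕ S))
G4 = G3 ⊼ S = (S ⊼ (Q ⊼ (P ⊕ S))) ⊼ S
G5 = G2 ⊕ G4 = (Q ⊼ (P ⊕ S)) ⊕ ((S ⊼ (Q ⊼ (P ⊕ S))) ⊼ S)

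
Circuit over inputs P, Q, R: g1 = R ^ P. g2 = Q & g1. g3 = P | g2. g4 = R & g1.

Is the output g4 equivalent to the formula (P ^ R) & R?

Yes

g1 = R ^ P
g4 = R & g1 = R & (R ^ P)
At P=0, Q=0, R=0: circuit gives 0, formula gives 0.
At P=0, Q=0, R=1: circuit gives 1, formula gives 1.
Agrees on all 8 inputs.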